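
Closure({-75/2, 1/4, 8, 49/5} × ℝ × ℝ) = {-75/2, 1/4, 8, 49/5} × ℝ × ℝ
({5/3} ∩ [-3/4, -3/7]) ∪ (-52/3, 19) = (-52/3, 19)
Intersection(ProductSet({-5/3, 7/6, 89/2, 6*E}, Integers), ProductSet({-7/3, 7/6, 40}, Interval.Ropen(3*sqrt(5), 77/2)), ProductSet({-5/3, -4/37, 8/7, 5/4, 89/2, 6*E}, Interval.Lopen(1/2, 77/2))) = EmptySet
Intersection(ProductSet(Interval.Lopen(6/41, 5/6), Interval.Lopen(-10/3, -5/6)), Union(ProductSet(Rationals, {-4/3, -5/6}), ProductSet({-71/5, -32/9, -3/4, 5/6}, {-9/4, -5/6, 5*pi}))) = Union(ProductSet({5/6}, {-9/4, -5/6}), ProductSet(Intersection(Interval.Lopen(6/41, 5/6), Rationals), {-4/3, -5/6}))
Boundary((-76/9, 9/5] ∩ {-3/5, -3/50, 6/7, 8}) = {-3/5, -3/50, 6/7}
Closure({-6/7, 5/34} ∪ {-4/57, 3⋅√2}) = {-6/7, -4/57, 5/34, 3⋅√2}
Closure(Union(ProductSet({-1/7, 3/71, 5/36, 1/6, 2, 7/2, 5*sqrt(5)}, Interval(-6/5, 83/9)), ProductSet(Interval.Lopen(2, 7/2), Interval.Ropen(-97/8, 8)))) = Union(ProductSet({2, 7/2}, Interval(-97/8, 8)), ProductSet({-1/7, 3/71, 5/36, 1/6, 2, 7/2, 5*sqrt(5)}, Interval(-6/5, 83/9)), ProductSet(Interval(2, 7/2), {-97/8, 8}), ProductSet(Interval.Lopen(2, 7/2), Interval.Ropen(-97/8, 8)))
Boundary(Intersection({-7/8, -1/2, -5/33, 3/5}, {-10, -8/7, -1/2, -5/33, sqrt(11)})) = {-1/2, -5/33}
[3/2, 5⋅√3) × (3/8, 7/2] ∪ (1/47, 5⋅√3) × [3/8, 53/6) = (1/47, 5⋅√3) × [3/8, 53/6)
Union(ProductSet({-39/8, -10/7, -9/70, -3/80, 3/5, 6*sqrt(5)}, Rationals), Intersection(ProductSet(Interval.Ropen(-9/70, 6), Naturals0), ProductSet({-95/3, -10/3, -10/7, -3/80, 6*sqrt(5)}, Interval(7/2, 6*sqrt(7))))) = ProductSet({-39/8, -10/7, -9/70, -3/80, 3/5, 6*sqrt(5)}, Rationals)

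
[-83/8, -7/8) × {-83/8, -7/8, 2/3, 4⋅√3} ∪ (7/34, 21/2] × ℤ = ((7/34, 21/2] × ℤ) ∪ ([-83/8, -7/8) × {-83/8, -7/8, 2/3, 4⋅√3})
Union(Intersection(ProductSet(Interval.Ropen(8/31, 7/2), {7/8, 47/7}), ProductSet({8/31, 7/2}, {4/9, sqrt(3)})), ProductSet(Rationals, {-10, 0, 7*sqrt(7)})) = ProductSet(Rationals, {-10, 0, 7*sqrt(7)})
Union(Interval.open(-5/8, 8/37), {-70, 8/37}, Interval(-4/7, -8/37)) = Union({-70}, Interval.Lopen(-5/8, 8/37))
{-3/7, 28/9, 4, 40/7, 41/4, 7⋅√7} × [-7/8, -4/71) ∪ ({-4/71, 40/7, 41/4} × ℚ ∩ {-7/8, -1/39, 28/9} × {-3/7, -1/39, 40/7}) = {-3/7, 28/9, 4, 40/7, 41/4, 7⋅√7} × [-7/8, -4/71)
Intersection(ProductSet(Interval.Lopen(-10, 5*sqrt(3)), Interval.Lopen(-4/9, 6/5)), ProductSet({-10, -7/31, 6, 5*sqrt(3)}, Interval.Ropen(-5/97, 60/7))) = ProductSet({-7/31, 6, 5*sqrt(3)}, Interval(-5/97, 6/5))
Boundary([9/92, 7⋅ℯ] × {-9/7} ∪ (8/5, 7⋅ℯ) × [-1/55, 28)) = ([9/92, 7⋅ℯ] × {-9/7}) ∪ ({8/5, 7⋅ℯ} × [-1/55, 28]) ∪ ([8/5, 7⋅ℯ] × {-1/55, 28})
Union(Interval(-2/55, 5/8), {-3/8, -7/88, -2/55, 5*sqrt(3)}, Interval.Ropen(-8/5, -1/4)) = Union({-7/88, 5*sqrt(3)}, Interval.Ropen(-8/5, -1/4), Interval(-2/55, 5/8))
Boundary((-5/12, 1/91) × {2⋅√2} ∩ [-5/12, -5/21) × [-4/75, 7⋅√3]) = [-5/12, -5/21] × {2⋅√2}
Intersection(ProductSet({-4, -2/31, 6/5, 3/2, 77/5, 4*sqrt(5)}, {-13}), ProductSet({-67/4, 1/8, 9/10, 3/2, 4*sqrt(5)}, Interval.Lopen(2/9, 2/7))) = EmptySet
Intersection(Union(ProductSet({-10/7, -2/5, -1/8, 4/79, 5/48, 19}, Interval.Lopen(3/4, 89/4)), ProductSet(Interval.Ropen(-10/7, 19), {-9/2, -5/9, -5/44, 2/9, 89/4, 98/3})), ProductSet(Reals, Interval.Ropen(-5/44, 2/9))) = ProductSet(Interval.Ropen(-10/7, 19), {-5/44})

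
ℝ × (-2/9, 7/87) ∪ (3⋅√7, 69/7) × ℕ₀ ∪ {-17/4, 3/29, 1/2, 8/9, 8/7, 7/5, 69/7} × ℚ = (ℝ × (-2/9, 7/87)) ∪ ({-17/4, 3/29, 1/2, 8/9, 8/7, 7/5, 69/7} × ℚ) ∪ ((3⋅√7, 69/7) × ℕ₀)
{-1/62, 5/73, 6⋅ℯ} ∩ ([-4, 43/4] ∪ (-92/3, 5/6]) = {-1/62, 5/73}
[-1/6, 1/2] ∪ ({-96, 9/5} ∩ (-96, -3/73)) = [-1/6, 1/2]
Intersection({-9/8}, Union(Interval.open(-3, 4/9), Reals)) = {-9/8}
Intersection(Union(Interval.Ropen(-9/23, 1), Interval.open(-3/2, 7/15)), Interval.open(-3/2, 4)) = Interval.open(-3/2, 1)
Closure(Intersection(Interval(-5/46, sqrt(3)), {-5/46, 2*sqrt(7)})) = {-5/46}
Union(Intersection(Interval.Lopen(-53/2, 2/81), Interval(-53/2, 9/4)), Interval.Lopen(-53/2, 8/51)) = Interval.Lopen(-53/2, 8/51)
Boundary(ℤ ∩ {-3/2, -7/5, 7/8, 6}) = {6}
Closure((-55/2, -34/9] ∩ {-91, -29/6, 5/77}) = {-29/6}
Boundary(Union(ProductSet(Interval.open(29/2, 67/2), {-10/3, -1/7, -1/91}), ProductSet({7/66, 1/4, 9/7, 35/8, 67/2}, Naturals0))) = Union(ProductSet({7/66, 1/4, 9/7, 35/8, 67/2}, Naturals0), ProductSet(Interval(29/2, 67/2), {-10/3, -1/7, -1/91}))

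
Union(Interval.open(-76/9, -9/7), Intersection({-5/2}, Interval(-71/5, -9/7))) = Interval.open(-76/9, -9/7)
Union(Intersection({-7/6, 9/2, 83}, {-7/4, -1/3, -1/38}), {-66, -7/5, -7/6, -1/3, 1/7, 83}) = {-66, -7/5, -7/6, -1/3, 1/7, 83}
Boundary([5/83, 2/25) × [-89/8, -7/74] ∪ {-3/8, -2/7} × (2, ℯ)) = ({-3/8, -2/7} × [2, ℯ]) ∪ ({5/83, 2/25} × [-89/8, -7/74]) ∪ ([5/83, 2/25] × {-89/8, -7/74})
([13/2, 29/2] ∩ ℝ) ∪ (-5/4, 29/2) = (-5/4, 29/2]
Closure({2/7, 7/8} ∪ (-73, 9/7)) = [-73, 9/7]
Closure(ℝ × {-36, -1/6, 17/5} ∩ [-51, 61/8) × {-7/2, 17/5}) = [-51, 61/8] × {17/5}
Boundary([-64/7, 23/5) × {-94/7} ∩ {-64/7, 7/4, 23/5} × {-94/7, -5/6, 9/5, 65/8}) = {-64/7, 7/4} × {-94/7}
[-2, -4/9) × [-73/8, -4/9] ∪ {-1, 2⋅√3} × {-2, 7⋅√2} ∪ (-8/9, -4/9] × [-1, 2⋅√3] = ([-2, -4/9) × [-73/8, -4/9]) ∪ ({-1, 2⋅√3} × {-2, 7⋅√2}) ∪ ((-8/9, -4/9] × [-1, 2⋅√3])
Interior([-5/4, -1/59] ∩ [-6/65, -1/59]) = (-6/65, -1/59)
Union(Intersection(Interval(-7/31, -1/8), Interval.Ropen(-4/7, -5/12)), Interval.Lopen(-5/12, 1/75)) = Interval.Lopen(-5/12, 1/75)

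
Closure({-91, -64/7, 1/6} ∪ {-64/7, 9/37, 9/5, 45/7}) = {-91, -64/7, 1/6, 9/37, 9/5, 45/7}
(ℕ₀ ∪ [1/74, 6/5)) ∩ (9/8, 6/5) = (9/8, 6/5)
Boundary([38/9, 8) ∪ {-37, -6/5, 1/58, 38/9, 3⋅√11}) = {-37, -6/5, 1/58, 38/9, 8, 3⋅√11}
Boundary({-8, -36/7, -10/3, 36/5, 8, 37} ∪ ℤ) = ℤ ∪ {-36/7, -10/3, 36/5}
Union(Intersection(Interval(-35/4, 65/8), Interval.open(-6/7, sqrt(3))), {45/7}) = Union({45/7}, Interval.open(-6/7, sqrt(3)))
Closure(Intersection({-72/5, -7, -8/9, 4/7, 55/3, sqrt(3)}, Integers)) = {-7}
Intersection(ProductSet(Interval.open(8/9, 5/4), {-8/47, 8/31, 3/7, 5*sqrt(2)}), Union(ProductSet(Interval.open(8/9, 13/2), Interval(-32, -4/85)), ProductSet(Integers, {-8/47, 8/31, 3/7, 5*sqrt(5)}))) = Union(ProductSet(Interval.open(8/9, 5/4), {-8/47}), ProductSet(Range(1, 2, 1), {-8/47, 8/31, 3/7}))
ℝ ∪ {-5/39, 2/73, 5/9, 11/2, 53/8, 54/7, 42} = ℝ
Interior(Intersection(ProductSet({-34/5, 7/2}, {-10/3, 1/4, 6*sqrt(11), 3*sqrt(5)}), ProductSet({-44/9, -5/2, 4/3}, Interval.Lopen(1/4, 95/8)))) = EmptySet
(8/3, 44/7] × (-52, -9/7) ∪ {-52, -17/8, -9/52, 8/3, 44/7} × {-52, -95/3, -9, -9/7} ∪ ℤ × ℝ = (ℤ × ℝ) ∪ ((8/3, 44/7] × (-52, -9/7)) ∪ ({-52, -17/8, -9/52, 8/3, 44/7} × {-52, -95/3, -9, -9/7})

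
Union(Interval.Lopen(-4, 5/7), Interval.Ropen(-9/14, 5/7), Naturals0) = Union(Interval.Lopen(-4, 5/7), Naturals0)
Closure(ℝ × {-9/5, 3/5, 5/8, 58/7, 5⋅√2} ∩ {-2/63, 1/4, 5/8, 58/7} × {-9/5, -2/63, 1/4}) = {-2/63, 1/4, 5/8, 58/7} × {-9/5}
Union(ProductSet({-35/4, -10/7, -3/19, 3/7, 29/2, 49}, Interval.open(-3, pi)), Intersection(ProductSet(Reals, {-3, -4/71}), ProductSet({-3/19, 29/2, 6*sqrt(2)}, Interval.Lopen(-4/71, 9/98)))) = ProductSet({-35/4, -10/7, -3/19, 3/7, 29/2, 49}, Interval.open(-3, pi))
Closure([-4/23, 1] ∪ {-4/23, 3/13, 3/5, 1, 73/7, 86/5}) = [-4/23, 1] ∪ {73/7, 86/5}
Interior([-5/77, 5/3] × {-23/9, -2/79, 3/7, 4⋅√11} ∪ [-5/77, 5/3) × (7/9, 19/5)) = (-5/77, 5/3) × (7/9, 19/5)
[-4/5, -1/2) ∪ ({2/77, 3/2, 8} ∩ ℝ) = [-4/5, -1/2) ∪ {2/77, 3/2, 8}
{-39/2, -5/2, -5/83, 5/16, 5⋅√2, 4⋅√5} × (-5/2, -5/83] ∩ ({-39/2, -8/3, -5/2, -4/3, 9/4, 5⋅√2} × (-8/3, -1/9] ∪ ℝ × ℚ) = ({-39/2, -5/2, 5⋅√2} × (-5/2, -1/9]) ∪ ({-39/2, -5/2, -5/83, 5/16, 5⋅√2, 4⋅√5} × (ℚ ∩ (-5/2, -5/83]))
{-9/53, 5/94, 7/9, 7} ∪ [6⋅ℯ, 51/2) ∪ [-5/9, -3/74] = [-5/9, -3/74] ∪ {5/94, 7/9, 7} ∪ [6⋅ℯ, 51/2)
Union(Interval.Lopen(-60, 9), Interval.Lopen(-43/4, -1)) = Interval.Lopen(-60, 9)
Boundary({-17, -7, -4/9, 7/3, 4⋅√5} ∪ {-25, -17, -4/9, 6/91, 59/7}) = {-25, -17, -7, -4/9, 6/91, 7/3, 59/7, 4⋅√5}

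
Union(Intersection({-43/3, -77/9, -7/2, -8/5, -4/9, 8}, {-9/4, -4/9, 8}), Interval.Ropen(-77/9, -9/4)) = Union({-4/9, 8}, Interval.Ropen(-77/9, -9/4))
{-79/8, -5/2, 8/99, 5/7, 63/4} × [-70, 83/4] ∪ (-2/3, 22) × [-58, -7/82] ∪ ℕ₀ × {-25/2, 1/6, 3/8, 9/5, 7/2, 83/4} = (ℕ₀ × {-25/2, 1/6, 3/8, 9/5, 7/2, 83/4}) ∪ ((-2/3, 22) × [-58, -7/82]) ∪ ({-79/8, -5/2, 8/99, 5/7, 63/4} × [-70, 83/4])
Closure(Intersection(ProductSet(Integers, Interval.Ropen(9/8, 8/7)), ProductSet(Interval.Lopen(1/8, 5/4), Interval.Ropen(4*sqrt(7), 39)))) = EmptySet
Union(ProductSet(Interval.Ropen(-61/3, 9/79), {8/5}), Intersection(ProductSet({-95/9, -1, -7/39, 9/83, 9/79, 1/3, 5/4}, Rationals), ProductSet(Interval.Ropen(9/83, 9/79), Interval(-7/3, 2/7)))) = Union(ProductSet({9/83}, Intersection(Interval(-7/3, 2/7), Rationals)), ProductSet(Interval.Ropen(-61/3, 9/79), {8/5}))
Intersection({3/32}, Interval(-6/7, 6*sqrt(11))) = {3/32}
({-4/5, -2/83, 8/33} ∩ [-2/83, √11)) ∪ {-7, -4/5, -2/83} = {-7, -4/5, -2/83, 8/33}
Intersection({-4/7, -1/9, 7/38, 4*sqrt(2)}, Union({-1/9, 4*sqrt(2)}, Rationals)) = {-4/7, -1/9, 7/38, 4*sqrt(2)}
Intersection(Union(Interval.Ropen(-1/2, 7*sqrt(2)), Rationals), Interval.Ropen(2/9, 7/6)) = Union(Intersection(Interval.Ropen(2/9, 7/6), Rationals), Interval.Ropen(2/9, 7/6))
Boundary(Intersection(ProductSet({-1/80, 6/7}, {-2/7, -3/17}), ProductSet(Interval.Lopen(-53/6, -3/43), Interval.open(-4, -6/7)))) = EmptySet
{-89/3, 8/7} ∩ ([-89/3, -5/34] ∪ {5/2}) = {-89/3}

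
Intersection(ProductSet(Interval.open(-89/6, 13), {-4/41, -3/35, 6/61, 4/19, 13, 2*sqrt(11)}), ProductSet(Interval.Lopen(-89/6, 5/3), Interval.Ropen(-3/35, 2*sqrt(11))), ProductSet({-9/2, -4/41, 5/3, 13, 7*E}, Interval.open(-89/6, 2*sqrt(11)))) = ProductSet({-9/2, -4/41, 5/3}, {-3/35, 6/61, 4/19})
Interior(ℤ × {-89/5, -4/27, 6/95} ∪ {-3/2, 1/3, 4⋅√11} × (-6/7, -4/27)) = ∅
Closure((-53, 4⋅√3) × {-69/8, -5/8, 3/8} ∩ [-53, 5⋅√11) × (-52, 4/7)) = [-53, 4⋅√3] × {-69/8, -5/8, 3/8}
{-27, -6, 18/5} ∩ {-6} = {-6}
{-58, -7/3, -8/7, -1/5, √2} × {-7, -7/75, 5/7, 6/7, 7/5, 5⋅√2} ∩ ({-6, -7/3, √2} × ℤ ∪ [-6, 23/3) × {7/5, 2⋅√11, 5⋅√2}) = ({-7/3, √2} × {-7}) ∪ ({-7/3, -8/7, -1/5, √2} × {7/5, 5⋅√2})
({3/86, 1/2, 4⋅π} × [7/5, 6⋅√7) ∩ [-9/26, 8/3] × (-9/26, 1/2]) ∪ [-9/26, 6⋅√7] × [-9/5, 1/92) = [-9/26, 6⋅√7] × [-9/5, 1/92)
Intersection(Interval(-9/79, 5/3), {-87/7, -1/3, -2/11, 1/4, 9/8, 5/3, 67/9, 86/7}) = {1/4, 9/8, 5/3}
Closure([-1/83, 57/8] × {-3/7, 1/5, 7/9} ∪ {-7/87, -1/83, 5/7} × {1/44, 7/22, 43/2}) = ({-7/87, -1/83, 5/7} × {1/44, 7/22, 43/2}) ∪ ([-1/83, 57/8] × {-3/7, 1/5, 7/9})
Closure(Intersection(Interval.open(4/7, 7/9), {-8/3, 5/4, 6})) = EmptySet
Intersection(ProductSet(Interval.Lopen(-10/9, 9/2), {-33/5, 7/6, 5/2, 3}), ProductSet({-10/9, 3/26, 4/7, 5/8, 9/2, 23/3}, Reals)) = ProductSet({3/26, 4/7, 5/8, 9/2}, {-33/5, 7/6, 5/2, 3})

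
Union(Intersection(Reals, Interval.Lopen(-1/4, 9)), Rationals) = Union(Interval(-1/4, 9), Rationals)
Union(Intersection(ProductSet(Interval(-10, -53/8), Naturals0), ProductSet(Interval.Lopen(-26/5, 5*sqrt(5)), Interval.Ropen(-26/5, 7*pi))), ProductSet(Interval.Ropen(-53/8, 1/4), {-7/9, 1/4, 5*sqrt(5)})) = ProductSet(Interval.Ropen(-53/8, 1/4), {-7/9, 1/4, 5*sqrt(5)})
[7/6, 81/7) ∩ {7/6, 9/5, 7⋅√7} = {7/6, 9/5}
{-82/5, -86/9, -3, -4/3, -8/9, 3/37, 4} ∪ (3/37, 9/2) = {-82/5, -86/9, -3, -4/3, -8/9} ∪ [3/37, 9/2)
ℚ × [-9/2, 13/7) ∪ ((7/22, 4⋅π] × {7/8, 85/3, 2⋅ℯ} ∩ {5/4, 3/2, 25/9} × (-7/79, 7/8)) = ℚ × [-9/2, 13/7)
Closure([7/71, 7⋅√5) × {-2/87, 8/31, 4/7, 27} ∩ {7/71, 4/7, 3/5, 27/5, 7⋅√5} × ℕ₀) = {7/71, 4/7, 3/5, 27/5} × {27}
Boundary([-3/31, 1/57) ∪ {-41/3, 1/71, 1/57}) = {-41/3, -3/31, 1/57}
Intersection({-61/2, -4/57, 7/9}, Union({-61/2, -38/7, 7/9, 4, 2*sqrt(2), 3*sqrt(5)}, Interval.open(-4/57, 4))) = {-61/2, 7/9}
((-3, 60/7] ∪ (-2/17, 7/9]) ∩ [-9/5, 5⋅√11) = [-9/5, 60/7]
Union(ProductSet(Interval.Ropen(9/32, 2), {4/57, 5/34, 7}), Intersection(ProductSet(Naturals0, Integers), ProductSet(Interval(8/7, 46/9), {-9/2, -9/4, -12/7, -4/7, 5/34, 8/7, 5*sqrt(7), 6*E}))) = ProductSet(Interval.Ropen(9/32, 2), {4/57, 5/34, 7})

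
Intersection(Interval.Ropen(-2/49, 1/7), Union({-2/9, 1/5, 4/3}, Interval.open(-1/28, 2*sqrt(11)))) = Interval.open(-1/28, 1/7)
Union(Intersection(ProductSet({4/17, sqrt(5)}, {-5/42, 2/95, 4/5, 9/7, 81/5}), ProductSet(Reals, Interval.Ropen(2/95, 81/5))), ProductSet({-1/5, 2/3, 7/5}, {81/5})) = Union(ProductSet({4/17, sqrt(5)}, {2/95, 4/5, 9/7}), ProductSet({-1/5, 2/3, 7/5}, {81/5}))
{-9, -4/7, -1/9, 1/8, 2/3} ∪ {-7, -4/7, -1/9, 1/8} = {-9, -7, -4/7, -1/9, 1/8, 2/3}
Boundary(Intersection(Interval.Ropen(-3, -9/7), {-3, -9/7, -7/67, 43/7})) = {-3}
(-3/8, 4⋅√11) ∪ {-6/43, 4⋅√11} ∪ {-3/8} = [-3/8, 4⋅√11]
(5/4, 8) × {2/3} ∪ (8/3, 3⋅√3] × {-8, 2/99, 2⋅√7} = ((5/4, 8) × {2/3}) ∪ ((8/3, 3⋅√3] × {-8, 2/99, 2⋅√7})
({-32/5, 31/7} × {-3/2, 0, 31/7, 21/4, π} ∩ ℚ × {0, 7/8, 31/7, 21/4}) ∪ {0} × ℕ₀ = ({0} × ℕ₀) ∪ ({-32/5, 31/7} × {0, 31/7, 21/4})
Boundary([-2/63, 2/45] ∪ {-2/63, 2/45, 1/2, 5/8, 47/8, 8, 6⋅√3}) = {-2/63, 2/45, 1/2, 5/8, 47/8, 8, 6⋅√3}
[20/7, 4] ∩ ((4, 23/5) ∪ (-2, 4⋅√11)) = [20/7, 4]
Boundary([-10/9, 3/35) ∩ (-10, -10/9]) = {-10/9}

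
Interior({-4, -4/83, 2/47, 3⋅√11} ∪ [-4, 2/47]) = (-4, 2/47)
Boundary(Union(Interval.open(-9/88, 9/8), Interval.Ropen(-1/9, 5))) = {-1/9, 5}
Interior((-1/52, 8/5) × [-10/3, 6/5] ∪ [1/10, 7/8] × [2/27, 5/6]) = (-1/52, 8/5) × (-10/3, 6/5)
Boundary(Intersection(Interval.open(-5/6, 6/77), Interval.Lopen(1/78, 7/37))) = {1/78, 6/77}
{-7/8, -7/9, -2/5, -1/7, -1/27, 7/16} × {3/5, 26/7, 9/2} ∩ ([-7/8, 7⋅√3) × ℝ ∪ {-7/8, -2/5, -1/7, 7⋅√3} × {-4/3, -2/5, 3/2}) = {-7/8, -7/9, -2/5, -1/7, -1/27, 7/16} × {3/5, 26/7, 9/2}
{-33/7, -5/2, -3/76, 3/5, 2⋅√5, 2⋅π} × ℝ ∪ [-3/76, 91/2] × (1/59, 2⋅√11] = ({-33/7, -5/2, -3/76, 3/5, 2⋅√5, 2⋅π} × ℝ) ∪ ([-3/76, 91/2] × (1/59, 2⋅√11])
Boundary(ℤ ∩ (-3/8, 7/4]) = {0, 1}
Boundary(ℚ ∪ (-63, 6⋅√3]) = (-∞, -63] ∪ [6⋅√3, ∞)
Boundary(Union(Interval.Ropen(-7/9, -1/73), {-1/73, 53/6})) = {-7/9, -1/73, 53/6}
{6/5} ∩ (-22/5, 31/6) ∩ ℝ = {6/5}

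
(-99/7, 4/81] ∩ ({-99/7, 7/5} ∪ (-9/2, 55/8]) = (-9/2, 4/81]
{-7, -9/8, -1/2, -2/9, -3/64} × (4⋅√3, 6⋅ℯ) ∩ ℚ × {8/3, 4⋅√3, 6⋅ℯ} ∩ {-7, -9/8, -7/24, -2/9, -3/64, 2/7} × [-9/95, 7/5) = ∅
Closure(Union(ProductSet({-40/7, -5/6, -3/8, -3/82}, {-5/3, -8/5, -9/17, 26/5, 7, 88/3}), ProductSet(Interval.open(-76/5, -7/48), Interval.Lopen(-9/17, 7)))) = Union(ProductSet({-76/5, -7/48}, Interval(-9/17, 7)), ProductSet({-40/7, -5/6, -3/8, -3/82}, {-5/3, -8/5, -9/17, 26/5, 7, 88/3}), ProductSet(Interval(-76/5, -7/48), {-9/17, 7}), ProductSet(Interval.open(-76/5, -7/48), Interval.Lopen(-9/17, 7)))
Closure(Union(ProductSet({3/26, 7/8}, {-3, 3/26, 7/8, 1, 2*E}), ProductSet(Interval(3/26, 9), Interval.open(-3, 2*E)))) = ProductSet(Interval(3/26, 9), Interval(-3, 2*E))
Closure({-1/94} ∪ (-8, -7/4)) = [-8, -7/4] ∪ {-1/94}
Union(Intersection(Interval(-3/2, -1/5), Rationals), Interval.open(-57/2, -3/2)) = Union(Intersection(Interval(-3/2, -1/5), Rationals), Interval.Lopen(-57/2, -3/2))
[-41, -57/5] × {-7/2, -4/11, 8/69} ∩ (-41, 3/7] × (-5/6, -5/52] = (-41, -57/5] × {-4/11}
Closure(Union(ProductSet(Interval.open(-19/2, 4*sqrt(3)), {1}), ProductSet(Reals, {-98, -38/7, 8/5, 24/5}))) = Union(ProductSet(Interval(-19/2, 4*sqrt(3)), {1}), ProductSet(Reals, {-98, -38/7, 8/5, 24/5}))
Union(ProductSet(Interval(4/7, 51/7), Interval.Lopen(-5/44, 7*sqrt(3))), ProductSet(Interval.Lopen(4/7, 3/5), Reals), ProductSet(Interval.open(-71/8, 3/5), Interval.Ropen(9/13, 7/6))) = Union(ProductSet(Interval.open(-71/8, 3/5), Interval.Ropen(9/13, 7/6)), ProductSet(Interval.Lopen(4/7, 3/5), Reals), ProductSet(Interval(4/7, 51/7), Interval.Lopen(-5/44, 7*sqrt(3))))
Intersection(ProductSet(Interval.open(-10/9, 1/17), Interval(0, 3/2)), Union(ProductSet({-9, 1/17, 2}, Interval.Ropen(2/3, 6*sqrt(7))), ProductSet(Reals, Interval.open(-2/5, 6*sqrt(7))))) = ProductSet(Interval.open(-10/9, 1/17), Interval(0, 3/2))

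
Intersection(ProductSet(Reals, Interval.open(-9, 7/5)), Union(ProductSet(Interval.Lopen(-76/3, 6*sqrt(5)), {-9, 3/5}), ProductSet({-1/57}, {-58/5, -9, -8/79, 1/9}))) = Union(ProductSet({-1/57}, {-8/79, 1/9}), ProductSet(Interval.Lopen(-76/3, 6*sqrt(5)), {3/5}))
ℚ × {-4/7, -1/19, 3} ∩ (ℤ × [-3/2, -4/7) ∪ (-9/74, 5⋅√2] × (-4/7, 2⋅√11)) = (ℚ ∩ (-9/74, 5⋅√2]) × {-1/19, 3}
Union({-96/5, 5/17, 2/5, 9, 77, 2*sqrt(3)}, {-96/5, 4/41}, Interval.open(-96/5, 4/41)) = Union({5/17, 2/5, 9, 77, 2*sqrt(3)}, Interval(-96/5, 4/41))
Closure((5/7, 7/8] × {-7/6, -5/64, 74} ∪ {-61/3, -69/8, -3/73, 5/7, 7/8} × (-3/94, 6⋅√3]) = ([5/7, 7/8] × {-7/6, -5/64, 74}) ∪ ({-61/3, -69/8, -3/73, 5/7, 7/8} × [-3/94, 6⋅√3])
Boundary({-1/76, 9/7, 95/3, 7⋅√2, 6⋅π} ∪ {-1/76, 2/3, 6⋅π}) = {-1/76, 2/3, 9/7, 95/3, 7⋅√2, 6⋅π}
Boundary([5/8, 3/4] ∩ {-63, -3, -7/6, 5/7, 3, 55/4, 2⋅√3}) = {5/7}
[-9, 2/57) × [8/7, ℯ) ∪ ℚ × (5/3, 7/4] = (ℚ × (5/3, 7/4]) ∪ ([-9, 2/57) × [8/7, ℯ))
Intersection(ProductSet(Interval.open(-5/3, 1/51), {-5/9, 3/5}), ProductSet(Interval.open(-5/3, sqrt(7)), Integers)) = EmptySet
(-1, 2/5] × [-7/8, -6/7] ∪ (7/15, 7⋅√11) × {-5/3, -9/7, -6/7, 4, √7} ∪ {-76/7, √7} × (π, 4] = ({-76/7, √7} × (π, 4]) ∪ ((-1, 2/5] × [-7/8, -6/7]) ∪ ((7/15, 7⋅√11) × {-5/3, -9/7, -6/7, 4, √7})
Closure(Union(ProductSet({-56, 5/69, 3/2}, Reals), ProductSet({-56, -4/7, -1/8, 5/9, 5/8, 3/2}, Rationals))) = ProductSet({-56, -4/7, -1/8, 5/69, 5/9, 5/8, 3/2}, Reals)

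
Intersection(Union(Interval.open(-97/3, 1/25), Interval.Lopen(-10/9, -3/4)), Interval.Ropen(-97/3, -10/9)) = Interval.open(-97/3, -10/9)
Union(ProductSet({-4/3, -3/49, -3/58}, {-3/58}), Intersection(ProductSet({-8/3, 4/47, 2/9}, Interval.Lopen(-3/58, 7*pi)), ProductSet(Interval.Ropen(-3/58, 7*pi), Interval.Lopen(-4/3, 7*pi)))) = Union(ProductSet({4/47, 2/9}, Interval.Lopen(-3/58, 7*pi)), ProductSet({-4/3, -3/49, -3/58}, {-3/58}))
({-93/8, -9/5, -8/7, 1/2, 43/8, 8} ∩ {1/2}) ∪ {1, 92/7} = {1/2, 1, 92/7}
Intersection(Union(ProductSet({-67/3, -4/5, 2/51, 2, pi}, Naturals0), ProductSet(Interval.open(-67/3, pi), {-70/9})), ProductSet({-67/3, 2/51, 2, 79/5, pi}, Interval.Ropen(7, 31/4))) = ProductSet({-67/3, 2/51, 2, pi}, Range(7, 8, 1))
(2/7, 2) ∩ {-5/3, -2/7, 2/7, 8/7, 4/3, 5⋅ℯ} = {8/7, 4/3}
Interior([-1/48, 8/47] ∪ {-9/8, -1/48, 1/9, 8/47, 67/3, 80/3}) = (-1/48, 8/47)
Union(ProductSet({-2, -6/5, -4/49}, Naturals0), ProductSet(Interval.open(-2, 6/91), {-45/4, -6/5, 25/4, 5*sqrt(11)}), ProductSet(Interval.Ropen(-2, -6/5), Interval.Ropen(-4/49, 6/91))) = Union(ProductSet({-2, -6/5, -4/49}, Naturals0), ProductSet(Interval.Ropen(-2, -6/5), Interval.Ropen(-4/49, 6/91)), ProductSet(Interval.open(-2, 6/91), {-45/4, -6/5, 25/4, 5*sqrt(11)}))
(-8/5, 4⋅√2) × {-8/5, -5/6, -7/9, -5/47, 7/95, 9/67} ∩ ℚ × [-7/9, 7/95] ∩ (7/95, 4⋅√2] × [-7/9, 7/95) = (ℚ ∩ (7/95, 4⋅√2)) × {-7/9, -5/47}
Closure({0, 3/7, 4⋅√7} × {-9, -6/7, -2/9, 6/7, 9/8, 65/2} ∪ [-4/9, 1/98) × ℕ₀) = ([-4/9, 1/98] × ℕ₀) ∪ ({0, 3/7, 4⋅√7} × {-9, -6/7, -2/9, 6/7, 9/8, 65/2})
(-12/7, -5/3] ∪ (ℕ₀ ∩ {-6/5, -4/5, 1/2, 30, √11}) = (-12/7, -5/3] ∪ {30}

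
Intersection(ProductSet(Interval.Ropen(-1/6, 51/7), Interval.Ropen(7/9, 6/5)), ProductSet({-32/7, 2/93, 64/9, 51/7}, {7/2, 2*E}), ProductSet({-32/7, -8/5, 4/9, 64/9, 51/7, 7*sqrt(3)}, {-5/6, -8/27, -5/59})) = EmptySet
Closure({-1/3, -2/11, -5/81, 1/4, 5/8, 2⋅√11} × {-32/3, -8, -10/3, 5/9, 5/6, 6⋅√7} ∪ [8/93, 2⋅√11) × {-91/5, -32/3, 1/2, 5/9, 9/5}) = ([8/93, 2⋅√11] × {-91/5, -32/3, 1/2, 5/9, 9/5}) ∪ ({-1/3, -2/11, -5/81, 1/4, 5/8, 2⋅√11} × {-32/3, -8, -10/3, 5/9, 5/6, 6⋅√7})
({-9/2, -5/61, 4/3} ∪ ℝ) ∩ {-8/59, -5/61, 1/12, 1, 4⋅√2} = {-8/59, -5/61, 1/12, 1, 4⋅√2}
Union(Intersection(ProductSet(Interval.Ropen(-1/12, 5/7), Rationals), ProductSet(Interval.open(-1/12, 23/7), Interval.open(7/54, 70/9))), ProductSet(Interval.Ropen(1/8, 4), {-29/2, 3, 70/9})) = Union(ProductSet(Interval.open(-1/12, 5/7), Intersection(Interval.open(7/54, 70/9), Rationals)), ProductSet(Interval.Ropen(1/8, 4), {-29/2, 3, 70/9}))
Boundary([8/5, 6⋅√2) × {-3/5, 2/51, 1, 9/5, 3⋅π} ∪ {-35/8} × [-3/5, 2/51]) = ({-35/8} × [-3/5, 2/51]) ∪ ([8/5, 6⋅√2] × {-3/5, 2/51, 1, 9/5, 3⋅π})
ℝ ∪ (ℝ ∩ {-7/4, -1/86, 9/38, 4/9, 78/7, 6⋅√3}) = ℝ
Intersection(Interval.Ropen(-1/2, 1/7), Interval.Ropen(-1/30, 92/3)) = Interval.Ropen(-1/30, 1/7)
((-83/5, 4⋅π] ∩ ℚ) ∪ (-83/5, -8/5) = (-83/5, -8/5] ∪ (ℚ ∩ (-83/5, 4⋅π])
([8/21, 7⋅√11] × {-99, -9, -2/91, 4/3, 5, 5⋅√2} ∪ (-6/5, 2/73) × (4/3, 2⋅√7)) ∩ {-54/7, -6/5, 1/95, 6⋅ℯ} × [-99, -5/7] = {6⋅ℯ} × {-99, -9}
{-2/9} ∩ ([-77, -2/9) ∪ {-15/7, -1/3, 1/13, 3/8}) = ∅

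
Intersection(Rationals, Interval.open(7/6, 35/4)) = Intersection(Interval.open(7/6, 35/4), Rationals)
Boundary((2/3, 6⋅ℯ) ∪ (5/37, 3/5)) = {5/37, 3/5, 2/3, 6⋅ℯ}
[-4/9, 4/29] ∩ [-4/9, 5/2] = [-4/9, 4/29]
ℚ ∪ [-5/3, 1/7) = ℚ ∪ [-5/3, 1/7]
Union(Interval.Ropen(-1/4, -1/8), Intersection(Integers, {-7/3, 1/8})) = Interval.Ropen(-1/4, -1/8)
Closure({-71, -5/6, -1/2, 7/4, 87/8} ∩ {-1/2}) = {-1/2}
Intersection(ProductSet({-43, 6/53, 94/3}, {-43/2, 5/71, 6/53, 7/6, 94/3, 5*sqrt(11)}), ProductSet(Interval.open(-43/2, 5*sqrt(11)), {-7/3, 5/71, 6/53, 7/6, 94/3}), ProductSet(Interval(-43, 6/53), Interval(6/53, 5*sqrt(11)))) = ProductSet({6/53}, {6/53, 7/6})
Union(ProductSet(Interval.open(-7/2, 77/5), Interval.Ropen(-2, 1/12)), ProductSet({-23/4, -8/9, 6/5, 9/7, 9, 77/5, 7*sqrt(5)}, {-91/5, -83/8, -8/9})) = Union(ProductSet({-23/4, -8/9, 6/5, 9/7, 9, 77/5, 7*sqrt(5)}, {-91/5, -83/8, -8/9}), ProductSet(Interval.open(-7/2, 77/5), Interval.Ropen(-2, 1/12)))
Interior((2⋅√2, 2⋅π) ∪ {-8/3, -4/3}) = (2⋅√2, 2⋅π)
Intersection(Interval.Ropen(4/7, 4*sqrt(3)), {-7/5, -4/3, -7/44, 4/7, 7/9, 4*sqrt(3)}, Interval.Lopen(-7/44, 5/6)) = {4/7, 7/9}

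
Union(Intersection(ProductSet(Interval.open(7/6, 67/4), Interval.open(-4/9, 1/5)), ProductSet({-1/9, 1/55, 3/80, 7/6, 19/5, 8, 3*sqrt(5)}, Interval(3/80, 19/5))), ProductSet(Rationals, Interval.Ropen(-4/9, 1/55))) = Union(ProductSet({19/5, 8, 3*sqrt(5)}, Interval.Ropen(3/80, 1/5)), ProductSet(Rationals, Interval.Ropen(-4/9, 1/55)))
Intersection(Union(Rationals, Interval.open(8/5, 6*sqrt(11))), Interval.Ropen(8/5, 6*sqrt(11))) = Union(Intersection(Interval.Ropen(8/5, 6*sqrt(11)), Rationals), Interval.Ropen(8/5, 6*sqrt(11)))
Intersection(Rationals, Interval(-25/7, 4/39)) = Intersection(Interval(-25/7, 4/39), Rationals)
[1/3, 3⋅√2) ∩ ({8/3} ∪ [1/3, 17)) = [1/3, 3⋅√2)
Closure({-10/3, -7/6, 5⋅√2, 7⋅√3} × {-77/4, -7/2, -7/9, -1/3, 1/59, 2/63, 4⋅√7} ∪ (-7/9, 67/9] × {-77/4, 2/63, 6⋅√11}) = ([-7/9, 67/9] × {-77/4, 2/63, 6⋅√11}) ∪ ({-10/3, -7/6, 5⋅√2, 7⋅√3} × {-77/4, -7/2, -7/9, -1/3, 1/59, 2/63, 4⋅√7})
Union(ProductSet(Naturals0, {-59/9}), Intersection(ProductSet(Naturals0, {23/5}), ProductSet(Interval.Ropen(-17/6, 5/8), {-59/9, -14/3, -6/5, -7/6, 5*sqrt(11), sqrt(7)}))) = ProductSet(Naturals0, {-59/9})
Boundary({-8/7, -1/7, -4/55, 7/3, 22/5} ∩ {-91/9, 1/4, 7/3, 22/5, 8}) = {7/3, 22/5}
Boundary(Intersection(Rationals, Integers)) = Integers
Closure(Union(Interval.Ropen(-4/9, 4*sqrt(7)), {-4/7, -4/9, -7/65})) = Union({-4/7}, Interval(-4/9, 4*sqrt(7)))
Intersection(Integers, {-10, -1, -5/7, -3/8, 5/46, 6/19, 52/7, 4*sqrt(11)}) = {-10, -1}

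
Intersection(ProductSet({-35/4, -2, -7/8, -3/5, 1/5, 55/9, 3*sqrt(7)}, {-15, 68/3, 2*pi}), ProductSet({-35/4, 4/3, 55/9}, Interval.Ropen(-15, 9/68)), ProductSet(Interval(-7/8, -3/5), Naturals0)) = EmptySet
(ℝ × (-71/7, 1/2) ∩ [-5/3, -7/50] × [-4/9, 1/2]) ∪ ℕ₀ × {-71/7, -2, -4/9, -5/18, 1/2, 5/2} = (ℕ₀ × {-71/7, -2, -4/9, -5/18, 1/2, 5/2}) ∪ ([-5/3, -7/50] × [-4/9, 1/2))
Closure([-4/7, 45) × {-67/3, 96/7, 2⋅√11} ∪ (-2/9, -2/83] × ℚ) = ([-2/9, -2/83] × ℝ) ∪ ([-4/7, 45] × {-67/3, 96/7, 2⋅√11})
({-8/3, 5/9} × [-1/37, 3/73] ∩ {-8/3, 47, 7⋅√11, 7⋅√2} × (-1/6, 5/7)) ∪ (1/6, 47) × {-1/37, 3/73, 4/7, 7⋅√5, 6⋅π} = ({-8/3} × [-1/37, 3/73]) ∪ ((1/6, 47) × {-1/37, 3/73, 4/7, 7⋅√5, 6⋅π})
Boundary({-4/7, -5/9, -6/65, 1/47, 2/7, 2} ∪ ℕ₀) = {-4/7, -5/9, -6/65, 1/47, 2/7} ∪ ℕ₀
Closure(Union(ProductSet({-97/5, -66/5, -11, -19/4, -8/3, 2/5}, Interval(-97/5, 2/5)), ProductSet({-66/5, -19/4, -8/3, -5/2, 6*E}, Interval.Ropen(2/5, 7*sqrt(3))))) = Union(ProductSet({-66/5, -19/4, -8/3, -5/2, 6*E}, Interval(2/5, 7*sqrt(3))), ProductSet({-97/5, -66/5, -11, -19/4, -8/3, 2/5}, Interval(-97/5, 2/5)))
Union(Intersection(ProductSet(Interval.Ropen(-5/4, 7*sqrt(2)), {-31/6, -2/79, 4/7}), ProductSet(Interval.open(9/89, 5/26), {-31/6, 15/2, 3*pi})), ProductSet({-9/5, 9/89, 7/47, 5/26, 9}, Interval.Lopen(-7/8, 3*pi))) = Union(ProductSet({-9/5, 9/89, 7/47, 5/26, 9}, Interval.Lopen(-7/8, 3*pi)), ProductSet(Interval.open(9/89, 5/26), {-31/6}))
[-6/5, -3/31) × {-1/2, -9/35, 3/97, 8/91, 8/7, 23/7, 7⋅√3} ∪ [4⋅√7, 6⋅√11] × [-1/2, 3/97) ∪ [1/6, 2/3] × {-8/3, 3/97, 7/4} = ([1/6, 2/3] × {-8/3, 3/97, 7/4}) ∪ ([-6/5, -3/31) × {-1/2, -9/35, 3/97, 8/91, 8/7, 23/7, 7⋅√3}) ∪ ([4⋅√7, 6⋅√11] × [-1/2, 3/97))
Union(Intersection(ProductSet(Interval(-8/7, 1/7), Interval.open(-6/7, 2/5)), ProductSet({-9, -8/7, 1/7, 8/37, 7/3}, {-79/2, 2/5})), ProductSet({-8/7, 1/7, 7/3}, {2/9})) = ProductSet({-8/7, 1/7, 7/3}, {2/9})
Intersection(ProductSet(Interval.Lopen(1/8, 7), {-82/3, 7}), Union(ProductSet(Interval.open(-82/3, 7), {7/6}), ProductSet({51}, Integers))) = EmptySet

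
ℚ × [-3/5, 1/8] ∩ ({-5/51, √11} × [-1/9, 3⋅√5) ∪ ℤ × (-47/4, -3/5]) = (ℤ × {-3/5}) ∪ ({-5/51} × [-1/9, 1/8])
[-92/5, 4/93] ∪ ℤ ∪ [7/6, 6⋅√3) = ℤ ∪ [-92/5, 4/93] ∪ [7/6, 6⋅√3)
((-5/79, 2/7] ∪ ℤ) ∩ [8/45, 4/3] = [8/45, 2/7] ∪ {1}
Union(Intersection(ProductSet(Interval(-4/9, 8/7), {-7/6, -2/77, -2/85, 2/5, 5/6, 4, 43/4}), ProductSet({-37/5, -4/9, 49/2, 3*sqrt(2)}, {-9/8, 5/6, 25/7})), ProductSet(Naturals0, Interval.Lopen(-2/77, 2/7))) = Union(ProductSet({-4/9}, {5/6}), ProductSet(Naturals0, Interval.Lopen(-2/77, 2/7)))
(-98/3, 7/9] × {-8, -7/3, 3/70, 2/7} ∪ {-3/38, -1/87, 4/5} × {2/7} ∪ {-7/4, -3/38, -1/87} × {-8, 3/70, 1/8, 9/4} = ({-3/38, -1/87, 4/5} × {2/7}) ∪ ({-7/4, -3/38, -1/87} × {-8, 3/70, 1/8, 9/4}) ∪ ((-98/3, 7/9] × {-8, -7/3, 3/70, 2/7})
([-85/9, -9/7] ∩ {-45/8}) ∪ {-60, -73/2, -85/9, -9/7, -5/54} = {-60, -73/2, -85/9, -45/8, -9/7, -5/54}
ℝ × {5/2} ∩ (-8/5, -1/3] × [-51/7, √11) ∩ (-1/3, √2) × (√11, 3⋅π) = ∅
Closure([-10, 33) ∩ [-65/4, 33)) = [-10, 33]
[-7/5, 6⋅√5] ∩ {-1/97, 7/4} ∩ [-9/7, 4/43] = {-1/97}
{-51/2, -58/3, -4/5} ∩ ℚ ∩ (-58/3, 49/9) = {-4/5}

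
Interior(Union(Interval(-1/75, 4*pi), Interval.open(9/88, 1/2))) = Interval.open(-1/75, 4*pi)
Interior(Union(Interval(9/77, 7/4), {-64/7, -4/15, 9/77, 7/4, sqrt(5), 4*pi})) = Interval.open(9/77, 7/4)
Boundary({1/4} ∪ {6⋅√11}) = {1/4, 6⋅√11}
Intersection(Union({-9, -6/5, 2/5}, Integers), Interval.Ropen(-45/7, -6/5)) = Range(-6, -1, 1)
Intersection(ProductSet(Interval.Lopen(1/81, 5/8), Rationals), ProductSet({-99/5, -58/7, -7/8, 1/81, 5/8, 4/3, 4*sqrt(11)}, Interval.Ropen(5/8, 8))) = ProductSet({5/8}, Intersection(Interval.Ropen(5/8, 8), Rationals))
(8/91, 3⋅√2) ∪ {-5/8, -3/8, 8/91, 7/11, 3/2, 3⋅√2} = {-5/8, -3/8} ∪ [8/91, 3⋅√2]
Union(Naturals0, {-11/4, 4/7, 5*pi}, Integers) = Union({-11/4, 4/7, 5*pi}, Integers)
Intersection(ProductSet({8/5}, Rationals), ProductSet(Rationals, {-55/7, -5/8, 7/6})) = ProductSet({8/5}, {-55/7, -5/8, 7/6})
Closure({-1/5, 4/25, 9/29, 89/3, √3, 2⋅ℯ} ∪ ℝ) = ℝ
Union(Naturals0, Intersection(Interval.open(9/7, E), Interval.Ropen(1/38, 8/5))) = Union(Interval.open(9/7, 8/5), Naturals0)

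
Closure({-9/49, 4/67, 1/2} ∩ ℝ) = {-9/49, 4/67, 1/2}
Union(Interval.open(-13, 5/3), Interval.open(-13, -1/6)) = Interval.open(-13, 5/3)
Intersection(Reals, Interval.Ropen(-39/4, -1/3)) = Interval.Ropen(-39/4, -1/3)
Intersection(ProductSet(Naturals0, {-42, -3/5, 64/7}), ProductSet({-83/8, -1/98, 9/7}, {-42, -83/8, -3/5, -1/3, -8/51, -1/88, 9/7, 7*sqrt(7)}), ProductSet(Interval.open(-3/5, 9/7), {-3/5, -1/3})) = EmptySet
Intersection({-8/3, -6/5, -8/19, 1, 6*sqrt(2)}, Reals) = {-8/3, -6/5, -8/19, 1, 6*sqrt(2)}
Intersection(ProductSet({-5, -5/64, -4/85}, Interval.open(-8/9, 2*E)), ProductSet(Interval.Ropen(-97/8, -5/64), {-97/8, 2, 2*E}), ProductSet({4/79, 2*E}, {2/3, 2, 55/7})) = EmptySet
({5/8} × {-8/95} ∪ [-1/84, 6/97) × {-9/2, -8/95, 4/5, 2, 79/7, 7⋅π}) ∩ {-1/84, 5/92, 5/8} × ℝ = ({5/8} × {-8/95}) ∪ ({-1/84, 5/92} × {-9/2, -8/95, 4/5, 2, 79/7, 7⋅π})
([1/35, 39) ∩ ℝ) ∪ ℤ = ℤ ∪ [1/35, 39]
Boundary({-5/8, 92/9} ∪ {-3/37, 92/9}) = {-5/8, -3/37, 92/9}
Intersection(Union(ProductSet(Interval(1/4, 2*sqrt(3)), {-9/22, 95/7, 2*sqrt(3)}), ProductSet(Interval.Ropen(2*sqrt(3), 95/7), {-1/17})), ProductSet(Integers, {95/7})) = ProductSet(Range(1, 4, 1), {95/7})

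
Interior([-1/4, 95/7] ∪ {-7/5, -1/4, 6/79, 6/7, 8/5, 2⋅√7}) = (-1/4, 95/7)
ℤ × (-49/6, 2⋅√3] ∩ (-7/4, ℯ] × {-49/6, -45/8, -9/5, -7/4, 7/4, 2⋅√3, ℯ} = {-1, 0, 1, 2} × {-45/8, -9/5, -7/4, 7/4, 2⋅√3, ℯ}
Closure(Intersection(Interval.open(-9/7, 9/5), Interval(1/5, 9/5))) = Interval(1/5, 9/5)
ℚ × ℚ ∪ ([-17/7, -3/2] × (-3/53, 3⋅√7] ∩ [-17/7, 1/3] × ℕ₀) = (ℚ × ℚ) ∪ ([-17/7, -3/2] × {0, 1, …, 7})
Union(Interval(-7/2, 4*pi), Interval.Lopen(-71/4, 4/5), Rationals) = Union(Interval(-71/4, 4*pi), Rationals)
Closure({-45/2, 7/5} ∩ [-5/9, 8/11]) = ∅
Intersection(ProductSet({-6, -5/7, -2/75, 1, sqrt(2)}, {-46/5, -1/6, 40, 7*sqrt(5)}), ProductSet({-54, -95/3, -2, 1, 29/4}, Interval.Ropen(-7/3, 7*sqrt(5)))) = ProductSet({1}, {-1/6})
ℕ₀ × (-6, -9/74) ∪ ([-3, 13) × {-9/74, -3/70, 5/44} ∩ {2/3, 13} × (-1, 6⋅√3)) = ({2/3} × {-9/74, -3/70, 5/44}) ∪ (ℕ₀ × (-6, -9/74))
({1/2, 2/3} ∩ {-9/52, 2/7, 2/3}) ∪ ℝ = ℝ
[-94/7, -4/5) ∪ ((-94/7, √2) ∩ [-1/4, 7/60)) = [-94/7, -4/5) ∪ [-1/4, 7/60)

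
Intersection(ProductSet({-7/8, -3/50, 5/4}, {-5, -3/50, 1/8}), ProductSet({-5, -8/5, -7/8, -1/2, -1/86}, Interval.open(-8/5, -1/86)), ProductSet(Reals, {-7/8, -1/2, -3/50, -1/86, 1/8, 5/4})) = ProductSet({-7/8}, {-3/50})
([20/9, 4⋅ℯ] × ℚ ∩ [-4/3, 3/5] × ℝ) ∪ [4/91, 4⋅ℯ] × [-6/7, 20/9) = [4/91, 4⋅ℯ] × [-6/7, 20/9)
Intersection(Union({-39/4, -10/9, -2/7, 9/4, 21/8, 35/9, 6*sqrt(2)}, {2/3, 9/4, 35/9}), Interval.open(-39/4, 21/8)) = {-10/9, -2/7, 2/3, 9/4}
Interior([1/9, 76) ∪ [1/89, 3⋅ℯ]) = (1/89, 76)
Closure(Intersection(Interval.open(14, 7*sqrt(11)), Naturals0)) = Range(15, 24, 1)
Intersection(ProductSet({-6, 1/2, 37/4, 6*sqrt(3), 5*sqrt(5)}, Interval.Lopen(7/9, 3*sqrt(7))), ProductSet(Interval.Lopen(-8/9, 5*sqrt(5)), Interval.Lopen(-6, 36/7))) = ProductSet({1/2, 37/4, 6*sqrt(3), 5*sqrt(5)}, Interval.Lopen(7/9, 36/7))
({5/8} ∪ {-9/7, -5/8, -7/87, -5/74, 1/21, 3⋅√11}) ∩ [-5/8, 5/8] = {-5/8, -7/87, -5/74, 1/21, 5/8}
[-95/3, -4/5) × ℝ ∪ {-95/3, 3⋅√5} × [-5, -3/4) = ([-95/3, -4/5) × ℝ) ∪ ({-95/3, 3⋅√5} × [-5, -3/4))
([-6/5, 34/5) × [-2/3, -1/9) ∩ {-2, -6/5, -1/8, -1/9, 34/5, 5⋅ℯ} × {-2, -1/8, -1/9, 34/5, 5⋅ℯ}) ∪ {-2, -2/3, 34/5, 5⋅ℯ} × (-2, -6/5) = ({-6/5, -1/8, -1/9} × {-1/8}) ∪ ({-2, -2/3, 34/5, 5⋅ℯ} × (-2, -6/5))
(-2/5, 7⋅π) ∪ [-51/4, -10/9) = [-51/4, -10/9) ∪ (-2/5, 7⋅π)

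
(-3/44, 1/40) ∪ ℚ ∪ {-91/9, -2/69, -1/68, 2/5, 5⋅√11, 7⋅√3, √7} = ℚ ∪ [-3/44, 1/40] ∪ {5⋅√11, 7⋅√3, √7}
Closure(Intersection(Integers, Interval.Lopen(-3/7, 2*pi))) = Range(0, 7, 1)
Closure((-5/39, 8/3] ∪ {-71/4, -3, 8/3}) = {-71/4, -3} ∪ [-5/39, 8/3]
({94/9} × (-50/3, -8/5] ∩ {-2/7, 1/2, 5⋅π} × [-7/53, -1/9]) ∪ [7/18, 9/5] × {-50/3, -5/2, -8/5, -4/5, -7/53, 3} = [7/18, 9/5] × {-50/3, -5/2, -8/5, -4/5, -7/53, 3}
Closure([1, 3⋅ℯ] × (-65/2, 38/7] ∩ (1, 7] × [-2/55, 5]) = [1, 7] × [-2/55, 5]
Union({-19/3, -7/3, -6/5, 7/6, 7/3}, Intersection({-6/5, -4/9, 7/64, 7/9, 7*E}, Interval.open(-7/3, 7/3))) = {-19/3, -7/3, -6/5, -4/9, 7/64, 7/9, 7/6, 7/3}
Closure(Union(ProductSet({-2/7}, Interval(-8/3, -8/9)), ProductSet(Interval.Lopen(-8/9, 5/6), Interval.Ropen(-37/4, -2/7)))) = Union(ProductSet({-8/9, 5/6}, Interval(-37/4, -2/7)), ProductSet(Interval(-8/9, 5/6), {-37/4, -2/7}), ProductSet(Interval.Lopen(-8/9, 5/6), Interval.Ropen(-37/4, -2/7)))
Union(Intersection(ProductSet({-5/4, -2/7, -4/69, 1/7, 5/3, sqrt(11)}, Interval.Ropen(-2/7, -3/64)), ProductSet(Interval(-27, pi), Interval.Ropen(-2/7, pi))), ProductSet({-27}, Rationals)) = Union(ProductSet({-27}, Rationals), ProductSet({-5/4, -2/7, -4/69, 1/7, 5/3}, Interval.Ropen(-2/7, -3/64)))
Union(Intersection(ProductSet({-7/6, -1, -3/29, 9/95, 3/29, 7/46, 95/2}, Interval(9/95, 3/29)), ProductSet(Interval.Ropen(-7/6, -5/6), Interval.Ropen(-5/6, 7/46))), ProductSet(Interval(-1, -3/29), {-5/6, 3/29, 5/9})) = Union(ProductSet({-7/6, -1}, Interval(9/95, 3/29)), ProductSet(Interval(-1, -3/29), {-5/6, 3/29, 5/9}))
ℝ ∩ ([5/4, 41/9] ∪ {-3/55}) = {-3/55} ∪ [5/4, 41/9]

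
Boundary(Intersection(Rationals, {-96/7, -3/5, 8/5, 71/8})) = {-96/7, -3/5, 8/5, 71/8}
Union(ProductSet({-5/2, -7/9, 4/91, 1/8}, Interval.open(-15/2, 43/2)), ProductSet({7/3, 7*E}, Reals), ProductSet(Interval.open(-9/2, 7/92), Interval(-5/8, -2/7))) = Union(ProductSet({7/3, 7*E}, Reals), ProductSet({-5/2, -7/9, 4/91, 1/8}, Interval.open(-15/2, 43/2)), ProductSet(Interval.open(-9/2, 7/92), Interval(-5/8, -2/7)))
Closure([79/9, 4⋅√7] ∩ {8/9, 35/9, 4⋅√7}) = {4⋅√7}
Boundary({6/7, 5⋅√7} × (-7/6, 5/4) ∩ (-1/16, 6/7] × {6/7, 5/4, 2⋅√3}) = {6/7} × {6/7}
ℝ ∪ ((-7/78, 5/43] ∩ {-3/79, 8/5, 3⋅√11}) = ℝ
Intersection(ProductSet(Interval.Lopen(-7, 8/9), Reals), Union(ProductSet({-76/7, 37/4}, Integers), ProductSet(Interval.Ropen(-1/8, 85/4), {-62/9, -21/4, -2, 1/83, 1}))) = ProductSet(Interval(-1/8, 8/9), {-62/9, -21/4, -2, 1/83, 1})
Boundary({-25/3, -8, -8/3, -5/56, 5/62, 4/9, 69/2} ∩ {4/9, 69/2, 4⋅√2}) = {4/9, 69/2}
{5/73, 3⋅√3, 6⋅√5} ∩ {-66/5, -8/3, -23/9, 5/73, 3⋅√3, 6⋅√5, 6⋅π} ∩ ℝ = {5/73, 3⋅√3, 6⋅√5}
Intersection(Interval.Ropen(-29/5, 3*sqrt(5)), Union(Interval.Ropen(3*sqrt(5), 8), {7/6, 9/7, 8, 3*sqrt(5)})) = {7/6, 9/7}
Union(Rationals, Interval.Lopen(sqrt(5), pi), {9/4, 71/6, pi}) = Union(Interval.Lopen(sqrt(5), pi), Rationals)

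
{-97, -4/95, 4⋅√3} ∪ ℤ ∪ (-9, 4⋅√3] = ℤ ∪ [-9, 4⋅√3]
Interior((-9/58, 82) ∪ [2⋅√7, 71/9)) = (-9/58, 82)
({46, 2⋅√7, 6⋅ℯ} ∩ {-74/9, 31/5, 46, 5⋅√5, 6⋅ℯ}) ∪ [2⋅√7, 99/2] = [2⋅√7, 99/2]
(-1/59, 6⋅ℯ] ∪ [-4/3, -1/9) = [-4/3, -1/9) ∪ (-1/59, 6⋅ℯ]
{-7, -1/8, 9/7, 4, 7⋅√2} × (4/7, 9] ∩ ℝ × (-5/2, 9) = {-7, -1/8, 9/7, 4, 7⋅√2} × (4/7, 9)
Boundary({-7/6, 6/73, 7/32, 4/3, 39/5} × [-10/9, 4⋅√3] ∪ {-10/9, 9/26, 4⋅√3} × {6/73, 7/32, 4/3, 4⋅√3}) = ({-7/6, 6/73, 7/32, 4/3, 39/5} × [-10/9, 4⋅√3]) ∪ ({-10/9, 9/26, 4⋅√3} × {6/73, 7/32, 4/3, 4⋅√3})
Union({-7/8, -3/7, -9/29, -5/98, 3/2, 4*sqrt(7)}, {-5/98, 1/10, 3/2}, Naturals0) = Union({-7/8, -3/7, -9/29, -5/98, 1/10, 3/2, 4*sqrt(7)}, Naturals0)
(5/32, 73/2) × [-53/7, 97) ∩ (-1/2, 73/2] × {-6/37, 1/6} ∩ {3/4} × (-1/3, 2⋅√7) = {3/4} × {-6/37, 1/6}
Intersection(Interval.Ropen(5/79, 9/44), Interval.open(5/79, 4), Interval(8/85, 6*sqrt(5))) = Interval.Ropen(8/85, 9/44)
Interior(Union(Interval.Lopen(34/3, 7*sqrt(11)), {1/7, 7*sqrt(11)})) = Interval.open(34/3, 7*sqrt(11))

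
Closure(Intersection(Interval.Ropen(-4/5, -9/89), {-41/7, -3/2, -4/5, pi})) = {-4/5}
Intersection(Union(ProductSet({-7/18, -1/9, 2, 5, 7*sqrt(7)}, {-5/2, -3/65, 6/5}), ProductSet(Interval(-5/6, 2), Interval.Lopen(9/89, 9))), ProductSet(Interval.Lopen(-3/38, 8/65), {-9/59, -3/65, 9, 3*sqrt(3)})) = ProductSet(Interval.Lopen(-3/38, 8/65), {9, 3*sqrt(3)})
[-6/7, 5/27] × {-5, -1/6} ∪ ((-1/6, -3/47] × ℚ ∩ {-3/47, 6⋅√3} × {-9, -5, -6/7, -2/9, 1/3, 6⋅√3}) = ({-3/47} × {-9, -5, -6/7, -2/9, 1/3}) ∪ ([-6/7, 5/27] × {-5, -1/6})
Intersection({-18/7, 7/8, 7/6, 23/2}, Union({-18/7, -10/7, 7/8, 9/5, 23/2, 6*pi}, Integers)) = {-18/7, 7/8, 23/2}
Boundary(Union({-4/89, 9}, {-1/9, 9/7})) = {-1/9, -4/89, 9/7, 9}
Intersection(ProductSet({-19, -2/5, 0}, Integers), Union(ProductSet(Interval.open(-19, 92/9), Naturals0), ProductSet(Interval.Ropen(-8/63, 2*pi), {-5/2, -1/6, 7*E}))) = ProductSet({-2/5, 0}, Naturals0)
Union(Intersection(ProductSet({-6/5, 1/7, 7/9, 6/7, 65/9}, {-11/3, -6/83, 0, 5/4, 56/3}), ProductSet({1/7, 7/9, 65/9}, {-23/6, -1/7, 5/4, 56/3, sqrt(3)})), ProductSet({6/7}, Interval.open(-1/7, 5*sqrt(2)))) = Union(ProductSet({6/7}, Interval.open(-1/7, 5*sqrt(2))), ProductSet({1/7, 7/9, 65/9}, {5/4, 56/3}))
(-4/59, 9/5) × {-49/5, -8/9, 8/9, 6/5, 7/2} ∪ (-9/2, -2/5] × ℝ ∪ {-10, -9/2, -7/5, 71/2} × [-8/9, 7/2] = ((-9/2, -2/5] × ℝ) ∪ ({-10, -9/2, -7/5, 71/2} × [-8/9, 7/2]) ∪ ((-4/59, 9/5) × {-49/5, -8/9, 8/9, 6/5, 7/2})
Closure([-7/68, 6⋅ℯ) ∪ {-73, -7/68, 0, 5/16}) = {-73} ∪ [-7/68, 6⋅ℯ]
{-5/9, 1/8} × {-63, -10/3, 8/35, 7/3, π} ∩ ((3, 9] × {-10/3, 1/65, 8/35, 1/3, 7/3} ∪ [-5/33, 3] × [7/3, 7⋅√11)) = {1/8} × {7/3, π}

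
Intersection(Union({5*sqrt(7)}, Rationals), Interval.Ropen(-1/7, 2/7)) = Intersection(Interval.Ropen(-1/7, 2/7), Rationals)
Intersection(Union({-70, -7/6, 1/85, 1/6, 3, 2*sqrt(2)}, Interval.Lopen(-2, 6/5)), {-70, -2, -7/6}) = {-70, -7/6}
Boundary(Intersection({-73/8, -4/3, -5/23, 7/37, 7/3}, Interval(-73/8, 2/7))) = {-73/8, -4/3, -5/23, 7/37}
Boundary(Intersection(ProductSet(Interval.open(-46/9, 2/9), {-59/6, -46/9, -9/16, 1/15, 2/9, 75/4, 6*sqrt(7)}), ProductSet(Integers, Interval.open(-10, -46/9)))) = ProductSet(Range(-5, 1, 1), {-59/6})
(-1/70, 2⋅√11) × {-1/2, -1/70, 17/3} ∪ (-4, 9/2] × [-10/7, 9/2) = ((-4, 9/2] × [-10/7, 9/2)) ∪ ((-1/70, 2⋅√11) × {-1/2, -1/70, 17/3})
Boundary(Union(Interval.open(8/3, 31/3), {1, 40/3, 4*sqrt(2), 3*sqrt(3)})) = {1, 8/3, 31/3, 40/3}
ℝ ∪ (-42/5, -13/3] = (-∞, ∞)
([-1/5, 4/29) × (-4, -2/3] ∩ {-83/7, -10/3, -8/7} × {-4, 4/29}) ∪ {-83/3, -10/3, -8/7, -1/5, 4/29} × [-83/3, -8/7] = {-83/3, -10/3, -8/7, -1/5, 4/29} × [-83/3, -8/7]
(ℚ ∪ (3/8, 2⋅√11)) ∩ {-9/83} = {-9/83}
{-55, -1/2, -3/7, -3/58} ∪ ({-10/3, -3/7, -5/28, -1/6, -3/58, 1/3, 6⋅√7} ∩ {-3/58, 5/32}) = {-55, -1/2, -3/7, -3/58}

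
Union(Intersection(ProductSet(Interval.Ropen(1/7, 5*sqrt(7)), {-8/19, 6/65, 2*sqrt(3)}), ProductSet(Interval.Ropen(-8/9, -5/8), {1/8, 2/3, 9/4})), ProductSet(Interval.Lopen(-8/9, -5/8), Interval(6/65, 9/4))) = ProductSet(Interval.Lopen(-8/9, -5/8), Interval(6/65, 9/4))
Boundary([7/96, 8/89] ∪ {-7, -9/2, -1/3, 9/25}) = {-7, -9/2, -1/3, 7/96, 8/89, 9/25}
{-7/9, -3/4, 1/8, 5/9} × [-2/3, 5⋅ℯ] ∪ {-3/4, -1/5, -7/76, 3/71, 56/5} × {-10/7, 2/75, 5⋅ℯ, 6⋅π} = ({-7/9, -3/4, 1/8, 5/9} × [-2/3, 5⋅ℯ]) ∪ ({-3/4, -1/5, -7/76, 3/71, 56/5} × {-10/7, 2/75, 5⋅ℯ, 6⋅π})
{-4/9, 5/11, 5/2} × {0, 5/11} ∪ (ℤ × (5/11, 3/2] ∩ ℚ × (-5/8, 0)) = {-4/9, 5/11, 5/2} × {0, 5/11}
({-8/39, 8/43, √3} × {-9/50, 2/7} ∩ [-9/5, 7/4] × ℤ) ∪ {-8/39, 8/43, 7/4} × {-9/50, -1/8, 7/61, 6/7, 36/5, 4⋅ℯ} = {-8/39, 8/43, 7/4} × {-9/50, -1/8, 7/61, 6/7, 36/5, 4⋅ℯ}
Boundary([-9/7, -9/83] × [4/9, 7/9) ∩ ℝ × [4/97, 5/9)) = ({-9/7, -9/83} × [4/9, 5/9]) ∪ ([-9/7, -9/83] × {4/9, 5/9})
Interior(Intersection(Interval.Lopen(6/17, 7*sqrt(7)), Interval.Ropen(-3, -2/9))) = EmptySet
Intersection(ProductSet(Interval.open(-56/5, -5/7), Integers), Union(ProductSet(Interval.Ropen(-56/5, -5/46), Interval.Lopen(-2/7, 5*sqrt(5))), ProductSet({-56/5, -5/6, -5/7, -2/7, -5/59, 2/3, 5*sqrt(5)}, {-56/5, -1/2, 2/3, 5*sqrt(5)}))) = ProductSet(Interval.open(-56/5, -5/7), Range(0, 12, 1))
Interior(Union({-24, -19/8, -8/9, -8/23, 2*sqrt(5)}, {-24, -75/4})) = EmptySet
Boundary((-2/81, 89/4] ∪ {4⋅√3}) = {-2/81, 89/4}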